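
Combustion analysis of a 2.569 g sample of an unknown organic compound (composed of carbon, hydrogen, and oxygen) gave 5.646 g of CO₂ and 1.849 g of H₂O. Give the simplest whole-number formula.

mol C = 5.646 g CO₂ ÷ 44.009 g/mol = 0.12829 mol
mol H = 2 × 1.849 g H₂O ÷ 18.015 g/mol = 0.20527 mol
mass O = 2.569 − (1.5409 + 0.20692) = 0.82117 g → mol O = 0.82117 ÷ 15.999 = 0.051326 mol
Divide by the smallest (0.051326 mol): C 2.500, H 3.999, O 1.000
Multiplying each by 2 gives whole numbers: C 5.00, H 8.00, O 2.00

C5H8O2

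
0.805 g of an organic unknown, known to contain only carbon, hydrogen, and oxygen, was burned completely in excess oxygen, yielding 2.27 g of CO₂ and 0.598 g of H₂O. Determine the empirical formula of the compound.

C7H9O

mol C = 2.27 g CO₂ ÷ 44.009 g/mol = 0.05158 mol
mol H = 2 × 0.598 g H₂O ÷ 18.015 g/mol = 0.06639 mol
mass O = 0.805 − (0.6195 + 0.06692) = 0.1185 g → mol O = 0.1185 ÷ 15.999 = 0.007410 mol
Divide by the smallest (0.007410 mol): C 6.961, H 8.960, O 1.000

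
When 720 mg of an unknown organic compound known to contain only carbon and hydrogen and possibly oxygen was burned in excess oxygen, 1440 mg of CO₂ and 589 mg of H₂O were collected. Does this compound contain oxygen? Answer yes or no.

mol C = 1.44 g CO₂ ÷ 44.009 g/mol = 0.03272 mol
mol H = 2 × 0.589 g H₂O ÷ 18.015 g/mol = 0.06539 mol
C and H account for only 0.4589 g of the 0.720 g sample; the remaining 0.2611 g must be oxygen.

yes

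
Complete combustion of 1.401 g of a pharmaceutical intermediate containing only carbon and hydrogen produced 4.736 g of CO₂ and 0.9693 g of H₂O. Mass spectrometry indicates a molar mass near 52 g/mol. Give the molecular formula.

mol C = 4.736 g CO₂ ÷ 44.009 g/mol = 0.10761 mol
mol H = 2 × 0.9693 g H₂O ÷ 18.015 g/mol = 0.10761 mol
Divide by the smallest (0.10761 mol): C 1.000, H 1.000
Empirical formula: CH
Empirical-formula mass = 13.02 g/mol; 52 ÷ 13.02 ≈ 4, so the molecular formula is C4H4.

C4H4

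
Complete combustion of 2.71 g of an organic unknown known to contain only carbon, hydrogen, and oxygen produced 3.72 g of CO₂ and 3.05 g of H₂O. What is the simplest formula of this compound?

mol C = 3.72 g CO₂ ÷ 44.009 g/mol = 0.08453 mol
mol H = 2 × 3.05 g H₂O ÷ 18.015 g/mol = 0.3386 mol
mass O = 2.71 − (1.015 + 0.3413) = 1.353 g → mol O = 1.353 ÷ 15.999 = 0.08459 mol
Divide by the smallest (0.08453 mol): C 1.000, H 4.006, O 1.001

CH4O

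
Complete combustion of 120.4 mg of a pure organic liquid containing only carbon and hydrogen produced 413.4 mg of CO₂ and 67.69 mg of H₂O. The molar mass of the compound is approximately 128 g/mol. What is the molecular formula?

C10H8

mol C = 0.4134 g CO₂ ÷ 44.009 g/mol = 0.0093935 mol
mol H = 2 × 0.06769 g H₂O ÷ 18.015 g/mol = 0.0075148 mol
Divide by the smallest (0.0075148 mol): C 1.250, H 1.000
Multiplying each by 4 gives whole numbers: C 5.00, H 4.00
Empirical formula: C5H4
Empirical-formula mass = 64.09 g/mol; 128 ÷ 64.09 ≈ 2, so the molecular formula is C10H8.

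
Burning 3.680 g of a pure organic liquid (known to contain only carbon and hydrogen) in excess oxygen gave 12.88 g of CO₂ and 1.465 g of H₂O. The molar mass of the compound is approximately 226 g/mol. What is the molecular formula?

mol C = 12.88 g CO₂ ÷ 44.009 g/mol = 0.29267 mol
mol H = 2 × 1.465 g H₂O ÷ 18.015 g/mol = 0.16264 mol
Divide by the smallest (0.16264 mol): C 1.799, H 1.000
Multiplying each by 5 gives whole numbers: C 9.00, H 5.00
Empirical formula: C9H5
Empirical-formula mass = 113.14 g/mol; 226 ÷ 113.14 ≈ 2, so the molecular formula is C18H10.

C18H10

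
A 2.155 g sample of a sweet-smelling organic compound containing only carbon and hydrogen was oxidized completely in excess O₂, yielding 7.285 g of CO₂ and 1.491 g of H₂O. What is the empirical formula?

mol C = 7.285 g CO₂ ÷ 44.009 g/mol = 0.16553 mol
mol H = 2 × 1.491 g H₂O ÷ 18.015 g/mol = 0.16553 mol
Divide by the smallest (0.16553 mol): C 1.000, H 1.000

CH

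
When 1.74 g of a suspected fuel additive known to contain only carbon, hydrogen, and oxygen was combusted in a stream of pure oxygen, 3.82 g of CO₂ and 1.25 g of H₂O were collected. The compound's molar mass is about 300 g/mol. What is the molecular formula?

mol C = 3.82 g CO₂ ÷ 44.009 g/mol = 0.08680 mol
mol H = 2 × 1.25 g H₂O ÷ 18.015 g/mol = 0.1388 mol
mass O = 1.74 − (1.043 + 0.1399) = 0.5576 g → mol O = 0.5576 ÷ 15.999 = 0.03485 mol
Divide by the smallest (0.03485 mol): C 2.491, H 3.982, O 1.000
Multiplying each by 2 gives whole numbers: C 4.98, H 7.96, O 2.00
Empirical formula: C5H8O2
Empirical-formula mass = 100.12 g/mol; 300 ÷ 100.12 ≈ 3, so the molecular formula is C15H24O6.

C15H24O6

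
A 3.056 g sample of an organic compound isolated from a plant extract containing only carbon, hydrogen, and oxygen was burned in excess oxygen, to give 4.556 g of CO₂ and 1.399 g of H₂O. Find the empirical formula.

C2H3O2

mol C = 4.556 g CO₂ ÷ 44.009 g/mol = 0.10352 mol
mol H = 2 × 1.399 g H₂O ÷ 18.015 g/mol = 0.15532 mol
mass O = 3.056 − (1.2434 + 0.15656) = 1.6560 g → mol O = 1.6560 ÷ 15.999 = 0.10351 mol
Divide by the smallest (0.10351 mol): C 1.000, H 1.501, O 1.000
Multiplying each by 2 gives whole numbers: C 2.00, H 3.00, O 2.00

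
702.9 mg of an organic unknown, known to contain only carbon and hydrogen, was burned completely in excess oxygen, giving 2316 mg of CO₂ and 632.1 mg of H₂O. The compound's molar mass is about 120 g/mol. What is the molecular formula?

mol C = 2.316 g CO₂ ÷ 44.009 g/mol = 0.052626 mol
mol H = 2 × 0.6321 g H₂O ÷ 18.015 g/mol = 0.070175 mol
Divide by the smallest (0.052626 mol): C 1.000, H 1.333
Multiplying each by 3 gives whole numbers: C 3.00, H 4.00
Empirical formula: C3H4
Empirical-formula mass = 40.06 g/mol; 120 ÷ 40.06 ≈ 3, so the molecular formula is C9H12.

C9H12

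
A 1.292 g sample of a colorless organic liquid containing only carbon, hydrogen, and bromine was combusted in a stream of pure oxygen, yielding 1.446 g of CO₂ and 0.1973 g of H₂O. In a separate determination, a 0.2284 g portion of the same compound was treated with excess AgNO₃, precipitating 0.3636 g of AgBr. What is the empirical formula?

C3H2Br

mol C = 1.446 g CO₂ ÷ 44.009 g/mol = 0.032857 mol
mol H = 2 × 0.1973 g H₂O ÷ 18.015 g/mol = 0.021904 mol
From the AgBr data: mol Br per gram of compound = (0.3636 ÷ 187.772) ÷ 0.2284 = 0.0084781 mol/g, so in the 1.292 g combustion sample mol Br = 0.010954 mol
Divide by the smallest (0.010954 mol): C 3.000, H 2.000, Br 1.000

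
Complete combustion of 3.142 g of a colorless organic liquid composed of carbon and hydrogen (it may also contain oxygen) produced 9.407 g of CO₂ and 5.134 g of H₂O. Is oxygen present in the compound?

mol C = 9.407 g CO₂ ÷ 44.009 g/mol = 0.21375 mol
mol H = 2 × 5.134 g H₂O ÷ 18.015 g/mol = 0.56997 mol
C and H together account for 3.1419 g — essentially the entire 3.142 g sample — so the compound contains no oxygen.

no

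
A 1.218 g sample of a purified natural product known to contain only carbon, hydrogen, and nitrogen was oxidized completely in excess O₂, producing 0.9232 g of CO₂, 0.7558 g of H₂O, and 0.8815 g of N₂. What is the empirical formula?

mol C = 0.9232 g CO₂ ÷ 44.009 g/mol = 0.020978 mol
mol H = 2 × 0.7558 g H₂O ÷ 18.015 g/mol = 0.083908 mol
mol N = 2 × 0.8815 g N₂ ÷ 28.014 g/mol = 0.062933 mol
Divide by the smallest (0.020978 mol): C 1.000, H 4.000, N 3.000

CH4N3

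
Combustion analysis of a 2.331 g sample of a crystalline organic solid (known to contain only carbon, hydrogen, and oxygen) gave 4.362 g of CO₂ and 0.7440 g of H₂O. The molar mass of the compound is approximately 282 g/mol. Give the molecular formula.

mol C = 4.362 g CO₂ ÷ 44.009 g/mol = 0.099116 mol
mol H = 2 × 0.7440 g H₂O ÷ 18.015 g/mol = 0.082598 mol
mass O = 2.331 − (1.1905 + 0.083259) = 1.0573 g → mol O = 1.0573 ÷ 15.999 = 0.066083 mol
Divide by the smallest (0.066083 mol): C 1.500, H 1.250, O 1.000
Multiplying each by 4 gives whole numbers: C 6.00, H 5.00, O 4.00
Empirical formula: C6H5O4
Empirical-formula mass = 141.10 g/mol; 282 ÷ 141.10 ≈ 2, so the molecular formula is C12H10O8.

C12H10O8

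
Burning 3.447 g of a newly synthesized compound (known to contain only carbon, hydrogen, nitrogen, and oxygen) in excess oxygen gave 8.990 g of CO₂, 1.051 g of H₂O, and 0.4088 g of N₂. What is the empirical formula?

mol C = 8.990 g CO₂ ÷ 44.009 g/mol = 0.20428 mol
mol H = 2 × 1.051 g H₂O ÷ 18.015 g/mol = 0.11668 mol
mol N = 2 × 0.4088 g N₂ ÷ 28.014 g/mol = 0.029185 mol
mass O = 3.447 − (2.4536 + 0.11761 + 0.40880) = 0.46702 g → mol O = 0.46702 ÷ 15.999 = 0.029191 mol
Divide by the smallest (0.029185 mol): C 6.999, H 3.998, N 1.000, O 1.000

C7H4NO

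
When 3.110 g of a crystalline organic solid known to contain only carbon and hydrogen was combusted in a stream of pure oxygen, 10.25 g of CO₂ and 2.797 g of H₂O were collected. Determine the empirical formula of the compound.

C3H4

mol C = 10.25 g CO₂ ÷ 44.009 g/mol = 0.23291 mol
mol H = 2 × 2.797 g H₂O ÷ 18.015 g/mol = 0.31052 mol
Divide by the smallest (0.23291 mol): C 1.000, H 1.333
Multiplying each by 3 gives whole numbers: C 3.00, H 4.00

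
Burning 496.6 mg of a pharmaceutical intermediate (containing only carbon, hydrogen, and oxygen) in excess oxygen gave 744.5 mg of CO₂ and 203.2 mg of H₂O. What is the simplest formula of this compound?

mol C = 0.7445 g CO₂ ÷ 44.009 g/mol = 0.016917 mol
mol H = 2 × 0.2032 g H₂O ÷ 18.015 g/mol = 0.022559 mol
mass O = 0.4966 − (0.20319 + 0.022739) = 0.27067 g → mol O = 0.27067 ÷ 15.999 = 0.016918 mol
Divide by the smallest (0.016917 mol): C 1.000, H 1.334, O 1.000
Multiplying each by 3 gives whole numbers: C 3.00, H 4.00, O 3.00

C3H4O3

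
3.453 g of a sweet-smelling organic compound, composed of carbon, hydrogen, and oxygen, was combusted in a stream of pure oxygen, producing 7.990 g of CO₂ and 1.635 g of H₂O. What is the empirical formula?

C8H8O3

mol C = 7.990 g CO₂ ÷ 44.009 g/mol = 0.18155 mol
mol H = 2 × 1.635 g H₂O ÷ 18.015 g/mol = 0.18152 mol
mass O = 3.453 − (2.1806 + 0.18297) = 1.0894 g → mol O = 1.0894 ÷ 15.999 = 0.068091 mol
Divide by the smallest (0.068091 mol): C 2.666, H 2.666, O 1.000
Multiplying each by 3 gives whole numbers: C 8.00, H 8.00, O 3.00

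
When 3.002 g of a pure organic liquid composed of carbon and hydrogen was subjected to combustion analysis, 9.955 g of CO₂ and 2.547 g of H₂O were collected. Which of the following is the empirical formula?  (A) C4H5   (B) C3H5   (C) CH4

(A) C4H5

mol C = 9.955 g CO₂ ÷ 44.009 g/mol = 0.22620 mol
mol H = 2 × 2.547 g H₂O ÷ 18.015 g/mol = 0.28276 mol
Divide by the smallest (0.22620 mol): C 1.000, H 1.250
Multiplying each by 4 gives whole numbers: C 4.00, H 5.00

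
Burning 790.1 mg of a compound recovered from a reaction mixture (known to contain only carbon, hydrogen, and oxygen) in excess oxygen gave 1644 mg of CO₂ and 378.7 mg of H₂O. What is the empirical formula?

mol C = 1.644 g CO₂ ÷ 44.009 g/mol = 0.037356 mol
mol H = 2 × 0.3787 g H₂O ÷ 18.015 g/mol = 0.042043 mol
mass O = 0.7901 − (0.44868 + 0.042379) = 0.29904 g → mol O = 0.29904 ÷ 15.999 = 0.018691 mol
Divide by the smallest (0.018691 mol): C 1.999, H 2.249, O 1.000
Multiplying each by 4 gives whole numbers: C 7.99, H 9.00, O 4.00

C8H9O4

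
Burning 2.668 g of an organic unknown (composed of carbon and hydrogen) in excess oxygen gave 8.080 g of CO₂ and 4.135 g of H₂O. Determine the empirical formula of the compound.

mol C = 8.080 g CO₂ ÷ 44.009 g/mol = 0.18360 mol
mol H = 2 × 4.135 g H₂O ÷ 18.015 g/mol = 0.45906 mol
Divide by the smallest (0.18360 mol): C 1.000, H 2.500
Multiplying each by 2 gives whole numbers: C 2.00, H 5.00

C2H5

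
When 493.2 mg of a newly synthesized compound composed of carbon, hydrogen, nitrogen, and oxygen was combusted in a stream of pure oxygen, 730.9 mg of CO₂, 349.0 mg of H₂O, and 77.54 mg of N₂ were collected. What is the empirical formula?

mol C = 0.7309 g CO₂ ÷ 44.009 g/mol = 0.016608 mol
mol H = 2 × 0.3490 g H₂O ÷ 18.015 g/mol = 0.038745 mol
mol N = 2 × 0.07754 g N₂ ÷ 28.014 g/mol = 0.0055358 mol
mass O = 0.4932 − (0.19948 + 0.039055 + 0.077540) = 0.17713 g → mol O = 0.17713 ÷ 15.999 = 0.011071 mol
Divide by the smallest (0.0055358 mol): C 3.000, H 6.999, N 1.000, O 2.000

C3H7NO2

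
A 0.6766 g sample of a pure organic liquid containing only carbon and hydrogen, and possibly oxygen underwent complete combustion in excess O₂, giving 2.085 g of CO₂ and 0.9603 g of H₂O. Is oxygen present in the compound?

mol C = 2.085 g CO₂ ÷ 44.009 g/mol = 0.047377 mol
mol H = 2 × 0.9603 g H₂O ÷ 18.015 g/mol = 0.10661 mol
C and H together account for 0.67651 g — essentially the entire 0.6766 g sample — so the compound contains no oxygen.

no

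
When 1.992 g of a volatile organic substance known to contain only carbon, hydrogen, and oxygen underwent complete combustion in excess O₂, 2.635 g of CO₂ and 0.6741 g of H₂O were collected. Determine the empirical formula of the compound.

mol C = 2.635 g CO₂ ÷ 44.009 g/mol = 0.059874 mol
mol H = 2 × 0.6741 g H₂O ÷ 18.015 g/mol = 0.074838 mol
mass O = 1.992 − (0.71915 + 0.075436) = 1.1974 g → mol O = 1.1974 ÷ 15.999 = 0.074843 mol
Divide by the smallest (0.059874 mol): C 1.000, H 1.250, O 1.250
Multiplying each by 4 gives whole numbers: C 4.00, H 5.00, O 5.00

C4H5O5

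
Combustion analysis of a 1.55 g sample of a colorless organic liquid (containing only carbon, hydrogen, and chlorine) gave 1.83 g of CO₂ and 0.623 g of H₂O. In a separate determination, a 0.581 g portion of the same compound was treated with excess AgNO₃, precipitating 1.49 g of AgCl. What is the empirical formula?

mol C = 1.83 g CO₂ ÷ 44.009 g/mol = 0.04158 mol
mol H = 2 × 0.623 g H₂O ÷ 18.015 g/mol = 0.06916 mol
From the AgCl data: mol Cl per gram of compound = (1.49 ÷ 143.318) ÷ 0.581 = 0.01789 mol/g, so in the 1.55 g combustion sample mol Cl = 0.02774 mol
Divide by the smallest (0.02774 mol): C 1.499, H 2.494, Cl 1.000
Multiplying each by 2 gives whole numbers: C 3.00, H 4.99, Cl 2.00

C3H5Cl2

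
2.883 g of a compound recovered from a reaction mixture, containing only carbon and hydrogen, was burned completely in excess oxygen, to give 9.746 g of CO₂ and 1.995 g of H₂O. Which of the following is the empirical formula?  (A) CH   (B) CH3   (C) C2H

mol C = 9.746 g CO₂ ÷ 44.009 g/mol = 0.22145 mol
mol H = 2 × 1.995 g H₂O ÷ 18.015 g/mol = 0.22148 mol
Divide by the smallest (0.22145 mol): C 1.000, H 1.000

(A) CH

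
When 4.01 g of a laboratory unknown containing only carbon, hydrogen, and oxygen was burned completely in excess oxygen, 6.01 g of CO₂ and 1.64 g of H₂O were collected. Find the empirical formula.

mol C = 6.01 g CO₂ ÷ 44.009 g/mol = 0.1366 mol
mol H = 2 × 1.64 g H₂O ÷ 18.015 g/mol = 0.1821 mol
mass O = 4.01 − (1.640 + 0.1835) = 2.186 g → mol O = 2.186 ÷ 15.999 = 0.1366 mol
Divide by the smallest (0.1366 mol): C 1.000, H 1.333, O 1.001
Multiplying each by 3 gives whole numbers: C 3.00, H 4.00, O 3.00

C3H4O3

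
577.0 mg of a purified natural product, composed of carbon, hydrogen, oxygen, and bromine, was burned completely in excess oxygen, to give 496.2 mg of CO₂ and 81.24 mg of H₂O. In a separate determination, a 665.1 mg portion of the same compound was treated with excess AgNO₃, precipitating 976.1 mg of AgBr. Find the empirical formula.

C5H4Br2O2

mol C = 0.4962 g CO₂ ÷ 44.009 g/mol = 0.011275 mol
mol H = 2 × 0.08124 g H₂O ÷ 18.015 g/mol = 0.0090192 mol
From the AgBr data: mol Br per gram of compound = (0.9761 ÷ 187.772) ÷ 0.6651 = 0.0078159 mol/g, so in the 0.5770 g combustion sample mol Br = 0.0045097 mol
mass O = 0.5770 − (0.13542 + 0.0090913 + 0.36035) = 0.072138 g → mol O = 0.072138 ÷ 15.999 = 0.0045089 mol
Divide by the smallest (0.0045089 mol): C 2.501, H 2.000, Br 1.000, O 1.000
Multiplying each by 2 gives whole numbers: C 5.00, H 4.00, Br 2.00, O 2.00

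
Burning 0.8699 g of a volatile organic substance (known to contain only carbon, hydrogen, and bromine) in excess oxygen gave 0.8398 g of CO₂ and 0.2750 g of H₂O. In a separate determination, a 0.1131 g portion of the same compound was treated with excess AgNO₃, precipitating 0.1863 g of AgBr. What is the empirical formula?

mol C = 0.8398 g CO₂ ÷ 44.009 g/mol = 0.019082 mol
mol H = 2 × 0.2750 g H₂O ÷ 18.015 g/mol = 0.030530 mol
From the AgBr data: mol Br per gram of compound = (0.1863 ÷ 187.772) ÷ 0.1131 = 0.0087724 mol/g, so in the 0.8699 g combustion sample mol Br = 0.0076311 mol
Divide by the smallest (0.0076311 mol): C 2.501, H 4.001, Br 1.000
Multiplying each by 2 gives whole numbers: C 5.00, H 8.00, Br 2.00

C5H8Br2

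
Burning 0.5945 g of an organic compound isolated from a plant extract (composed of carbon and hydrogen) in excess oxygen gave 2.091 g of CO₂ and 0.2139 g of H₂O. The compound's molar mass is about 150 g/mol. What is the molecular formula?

mol C = 2.091 g CO₂ ÷ 44.009 g/mol = 0.047513 mol
mol H = 2 × 0.2139 g H₂O ÷ 18.015 g/mol = 0.023747 mol
Divide by the smallest (0.023747 mol): C 2.001, H 1.000
Empirical formula: C2H
Empirical-formula mass = 25.03 g/mol; 150 ÷ 25.03 ≈ 6, so the molecular formula is C12H6.

C12H6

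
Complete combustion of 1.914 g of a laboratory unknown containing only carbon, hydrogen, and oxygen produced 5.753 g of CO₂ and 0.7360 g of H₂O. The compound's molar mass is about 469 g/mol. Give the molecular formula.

C32H20O4

mol C = 5.753 g CO₂ ÷ 44.009 g/mol = 0.13072 mol
mol H = 2 × 0.7360 g H₂O ÷ 18.015 g/mol = 0.081710 mol
mass O = 1.914 − (1.5701 + 0.082363) = 0.26152 g → mol O = 0.26152 ÷ 15.999 = 0.016346 mol
Divide by the smallest (0.016346 mol): C 7.997, H 4.999, O 1.000
Empirical formula: C8H5O
Empirical-formula mass = 117.13 g/mol; 469 ÷ 117.13 ≈ 4, so the molecular formula is C32H20O4.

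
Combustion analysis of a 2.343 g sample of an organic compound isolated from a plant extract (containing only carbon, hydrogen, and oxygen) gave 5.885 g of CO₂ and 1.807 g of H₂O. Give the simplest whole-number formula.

mol C = 5.885 g CO₂ ÷ 44.009 g/mol = 0.13372 mol
mol H = 2 × 1.807 g H₂O ÷ 18.015 g/mol = 0.20061 mol
mass O = 2.343 − (1.6061 + 0.20222) = 0.53464 g → mol O = 0.53464 ÷ 15.999 = 0.033417 mol
Divide by the smallest (0.033417 mol): C 4.002, H 6.003, O 1.000

C4H6O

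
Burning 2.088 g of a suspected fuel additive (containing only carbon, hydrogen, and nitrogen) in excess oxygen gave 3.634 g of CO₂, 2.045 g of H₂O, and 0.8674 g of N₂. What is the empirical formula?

C4H11N3

mol C = 3.634 g CO₂ ÷ 44.009 g/mol = 0.082574 mol
mol H = 2 × 2.045 g H₂O ÷ 18.015 g/mol = 0.22703 mol
mol N = 2 × 0.8674 g N₂ ÷ 28.014 g/mol = 0.061926 mol
Divide by the smallest (0.061926 mol): C 1.333, H 3.666, N 1.000
Multiplying each by 3 gives whole numbers: C 4.00, H 11.00, N 3.00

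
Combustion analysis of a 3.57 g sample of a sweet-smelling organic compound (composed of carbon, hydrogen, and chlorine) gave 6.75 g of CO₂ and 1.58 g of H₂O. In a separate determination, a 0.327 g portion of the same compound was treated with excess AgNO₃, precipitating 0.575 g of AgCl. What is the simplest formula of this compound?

C7H8Cl2

mol C = 6.75 g CO₂ ÷ 44.009 g/mol = 0.1534 mol
mol H = 2 × 1.58 g H₂O ÷ 18.015 g/mol = 0.1754 mol
From the AgCl data: mol Cl per gram of compound = (0.575 ÷ 143.318) ÷ 0.327 = 0.01227 mol/g, so in the 3.57 g combustion sample mol Cl = 0.04380 mol
Divide by the smallest (0.04380 mol): C 3.502, H 4.005, Cl 1.000
Multiplying each by 2 gives whole numbers: C 7.00, H 8.01, Cl 2.00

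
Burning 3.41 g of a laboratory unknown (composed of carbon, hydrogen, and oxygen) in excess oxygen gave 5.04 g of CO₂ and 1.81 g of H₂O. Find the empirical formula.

mol C = 5.04 g CO₂ ÷ 44.009 g/mol = 0.1145 mol
mol H = 2 × 1.81 g H₂O ÷ 18.015 g/mol = 0.2009 mol
mass O = 3.41 − (1.376 + 0.2026) = 1.832 g → mol O = 1.832 ÷ 15.999 = 0.1145 mol
Divide by the smallest (0.1145 mol): C 1.000, H 1.755, O 1.000
Multiplying each by 4 gives whole numbers: C 4.00, H 7.02, O 4.00

C4H7O4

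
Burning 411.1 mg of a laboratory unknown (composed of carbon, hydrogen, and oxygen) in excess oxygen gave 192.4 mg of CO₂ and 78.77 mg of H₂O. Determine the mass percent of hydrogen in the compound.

mol C = 0.1924 g CO₂ ÷ 44.009 g/mol = 0.0043718 mol
mol H = 2 × 0.07877 g H₂O ÷ 18.015 g/mol = 0.0087449 mol
mass O = 0.4111 − (0.052510 + 0.0088149) = 0.34978 g → mol O = 0.34978 ÷ 15.999 = 0.021862 mol
mass % H = 0.0088149 g ÷ 0.4111 g × 100%

2.14%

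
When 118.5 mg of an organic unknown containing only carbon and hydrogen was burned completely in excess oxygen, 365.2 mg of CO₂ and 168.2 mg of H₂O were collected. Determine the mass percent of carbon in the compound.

84.11%

mol C = 0.3652 g CO₂ ÷ 44.009 g/mol = 0.0082983 mol
mol H = 2 × 0.1682 g H₂O ÷ 18.015 g/mol = 0.018673 mol
mass % C = 0.099671 g ÷ 0.1185 g × 100%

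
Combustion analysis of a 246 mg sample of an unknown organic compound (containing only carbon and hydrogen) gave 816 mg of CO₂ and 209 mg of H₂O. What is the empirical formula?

mol C = 0.816 g CO₂ ÷ 44.009 g/mol = 0.01854 mol
mol H = 2 × 0.209 g H₂O ÷ 18.015 g/mol = 0.02320 mol
Divide by the smallest (0.01854 mol): C 1.000, H 1.251
Multiplying each by 4 gives whole numbers: C 4.00, H 5.01

C4H5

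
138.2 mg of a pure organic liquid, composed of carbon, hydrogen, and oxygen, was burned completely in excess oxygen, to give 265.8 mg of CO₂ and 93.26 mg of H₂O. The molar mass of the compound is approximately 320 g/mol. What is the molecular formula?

mol C = 0.2658 g CO₂ ÷ 44.009 g/mol = 0.0060397 mol
mol H = 2 × 0.09326 g H₂O ÷ 18.015 g/mol = 0.010354 mol
mass O = 0.1382 − (0.072543 + 0.010436) = 0.055221 g → mol O = 0.055221 ÷ 15.999 = 0.0034515 mol
Divide by the smallest (0.0034515 mol): C 1.750, H 3.000, O 1.000
Multiplying each by 4 gives whole numbers: C 7.00, H 12.00, O 4.00
Empirical formula: C7H12O4
Empirical-formula mass = 160.17 g/mol; 320 ÷ 160.17 ≈ 2, so the molecular formula is C14H24O8.

C14H24O8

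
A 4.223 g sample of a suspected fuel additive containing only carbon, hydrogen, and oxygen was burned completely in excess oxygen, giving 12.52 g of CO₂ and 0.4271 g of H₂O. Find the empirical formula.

C6HO

mol C = 12.52 g CO₂ ÷ 44.009 g/mol = 0.28449 mol
mol H = 2 × 0.4271 g H₂O ÷ 18.015 g/mol = 0.047416 mol
mass O = 4.223 − (3.4170 + 0.047795) = 0.75823 g → mol O = 0.75823 ÷ 15.999 = 0.047392 mol
Divide by the smallest (0.047392 mol): C 6.003, H 1.001, O 1.000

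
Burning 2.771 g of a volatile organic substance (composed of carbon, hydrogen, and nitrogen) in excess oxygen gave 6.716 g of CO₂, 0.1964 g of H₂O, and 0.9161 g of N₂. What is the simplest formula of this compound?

C7HN3

mol C = 6.716 g CO₂ ÷ 44.009 g/mol = 0.15261 mol
mol H = 2 × 0.1964 g H₂O ÷ 18.015 g/mol = 0.021804 mol
mol N = 2 × 0.9161 g N₂ ÷ 28.014 g/mol = 0.065403 mol
Divide by the smallest (0.021804 mol): C 6.999, H 1.000, N 3.000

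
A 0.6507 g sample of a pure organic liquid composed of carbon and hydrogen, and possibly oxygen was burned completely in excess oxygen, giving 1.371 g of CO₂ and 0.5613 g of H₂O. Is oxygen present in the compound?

mol C = 1.371 g CO₂ ÷ 44.009 g/mol = 0.031153 mol
mol H = 2 × 0.5613 g H₂O ÷ 18.015 g/mol = 0.062315 mol
C and H account for only 0.43699 g of the 0.6507 g sample; the remaining 0.21371 g must be oxygen.

yes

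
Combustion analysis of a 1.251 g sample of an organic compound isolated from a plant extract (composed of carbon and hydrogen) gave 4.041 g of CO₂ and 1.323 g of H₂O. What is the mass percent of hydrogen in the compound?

11.83%

mol C = 4.041 g CO₂ ÷ 44.009 g/mol = 0.091822 mol
mol H = 2 × 1.323 g H₂O ÷ 18.015 g/mol = 0.14688 mol
mass % H = 0.14805 g ÷ 1.251 g × 100%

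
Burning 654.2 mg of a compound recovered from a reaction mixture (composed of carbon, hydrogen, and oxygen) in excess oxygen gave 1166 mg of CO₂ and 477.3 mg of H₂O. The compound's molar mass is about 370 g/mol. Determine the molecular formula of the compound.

C15H30O10

mol C = 1.166 g CO₂ ÷ 44.009 g/mol = 0.026495 mol
mol H = 2 × 0.4773 g H₂O ÷ 18.015 g/mol = 0.052989 mol
mass O = 0.6542 − (0.31823 + 0.053413) = 0.28256 g → mol O = 0.28256 ÷ 15.999 = 0.017661 mol
Divide by the smallest (0.017661 mol): C 1.500, H 3.000, O 1.000
Multiplying each by 2 gives whole numbers: C 3.00, H 6.00, O 2.00
Empirical formula: C3H6O2
Empirical-formula mass = 74.08 g/mol; 370 ÷ 74.08 ≈ 5, so the molecular formula is C15H30O10.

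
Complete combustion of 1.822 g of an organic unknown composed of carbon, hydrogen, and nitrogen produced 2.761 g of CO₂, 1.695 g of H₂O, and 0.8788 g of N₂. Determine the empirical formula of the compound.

mol C = 2.761 g CO₂ ÷ 44.009 g/mol = 0.062737 mol
mol H = 2 × 1.695 g H₂O ÷ 18.015 g/mol = 0.18818 mol
mol N = 2 × 0.8788 g N₂ ÷ 28.014 g/mol = 0.062740 mol
Divide by the smallest (0.062737 mol): C 1.000, H 2.999, N 1.000

CH3N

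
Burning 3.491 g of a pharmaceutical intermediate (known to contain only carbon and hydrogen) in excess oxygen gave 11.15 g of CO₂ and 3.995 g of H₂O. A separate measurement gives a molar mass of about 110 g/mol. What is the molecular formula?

C8H14

mol C = 11.15 g CO₂ ÷ 44.009 g/mol = 0.25336 mol
mol H = 2 × 3.995 g H₂O ÷ 18.015 g/mol = 0.44352 mol
Divide by the smallest (0.25336 mol): C 1.000, H 1.751
Multiplying each by 4 gives whole numbers: C 4.00, H 7.00
Empirical formula: C4H7
Empirical-formula mass = 55.10 g/mol; 110 ÷ 55.10 ≈ 2, so the molecular formula is C8H14.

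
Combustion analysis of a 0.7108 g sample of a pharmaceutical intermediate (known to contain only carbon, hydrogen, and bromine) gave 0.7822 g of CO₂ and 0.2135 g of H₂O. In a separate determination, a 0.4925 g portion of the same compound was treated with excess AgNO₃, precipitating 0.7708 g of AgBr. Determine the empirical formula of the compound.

mol C = 0.7822 g CO₂ ÷ 44.009 g/mol = 0.017774 mol
mol H = 2 × 0.2135 g H₂O ÷ 18.015 g/mol = 0.023702 mol
From the AgBr data: mol Br per gram of compound = (0.7708 ÷ 187.772) ÷ 0.4925 = 0.0083350 mol/g, so in the 0.7108 g combustion sample mol Br = 0.0059245 mol
Divide by the smallest (0.0059245 mol): C 3.000, H 4.001, Br 1.000

C3H4Br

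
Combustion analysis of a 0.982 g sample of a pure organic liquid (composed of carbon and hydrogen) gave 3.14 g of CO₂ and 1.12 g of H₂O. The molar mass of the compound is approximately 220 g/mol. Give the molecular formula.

mol C = 3.14 g CO₂ ÷ 44.009 g/mol = 0.07135 mol
mol H = 2 × 1.12 g H₂O ÷ 18.015 g/mol = 0.1243 mol
Divide by the smallest (0.07135 mol): C 1.000, H 1.743
Multiplying each by 4 gives whole numbers: C 4.00, H 6.97
Empirical formula: C4H7
Empirical-formula mass = 55.10 g/mol; 220 ÷ 55.10 ≈ 4, so the molecular formula is C16H28.

C16H28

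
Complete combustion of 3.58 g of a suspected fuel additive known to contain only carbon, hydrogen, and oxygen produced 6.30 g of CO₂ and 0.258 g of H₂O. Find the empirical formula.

C5HO4

mol C = 6.30 g CO₂ ÷ 44.009 g/mol = 0.1432 mol
mol H = 2 × 0.258 g H₂O ÷ 18.015 g/mol = 0.02864 mol
mass O = 3.58 − (1.719 + 0.02887) = 1.832 g → mol O = 1.832 ÷ 15.999 = 0.1145 mol
Divide by the smallest (0.02864 mol): C 4.998, H 1.000, O 3.997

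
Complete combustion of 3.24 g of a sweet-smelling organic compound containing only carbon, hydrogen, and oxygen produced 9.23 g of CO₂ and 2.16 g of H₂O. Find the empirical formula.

mol C = 9.23 g CO₂ ÷ 44.009 g/mol = 0.2097 mol
mol H = 2 × 2.16 g H₂O ÷ 18.015 g/mol = 0.2398 mol
mass O = 3.24 − (2.519 + 0.2417) = 0.4792 g → mol O = 0.4792 ÷ 15.999 = 0.02995 mol
Divide by the smallest (0.02995 mol): C 7.002, H 8.006, O 1.000

C7H8O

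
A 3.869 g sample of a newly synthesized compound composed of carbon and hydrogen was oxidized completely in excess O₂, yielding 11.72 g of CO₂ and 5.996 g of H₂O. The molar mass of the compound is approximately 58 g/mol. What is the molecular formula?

C4H10

mol C = 11.72 g CO₂ ÷ 44.009 g/mol = 0.26631 mol
mol H = 2 × 5.996 g H₂O ÷ 18.015 g/mol = 0.66567 mol
Divide by the smallest (0.26631 mol): C 1.000, H 2.500
Multiplying each by 2 gives whole numbers: C 2.00, H 5.00
Empirical formula: C2H5
Empirical-formula mass = 29.06 g/mol; 58 ÷ 29.06 ≈ 2, so the molecular formula is C4H10.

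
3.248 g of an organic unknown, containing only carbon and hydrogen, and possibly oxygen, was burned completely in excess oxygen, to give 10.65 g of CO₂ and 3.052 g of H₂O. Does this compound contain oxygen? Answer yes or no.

no

mol C = 10.65 g CO₂ ÷ 44.009 g/mol = 0.24200 mol
mol H = 2 × 3.052 g H₂O ÷ 18.015 g/mol = 0.33883 mol
C and H together account for 3.2482 g — essentially the entire 3.248 g sample — so the compound contains no oxygen.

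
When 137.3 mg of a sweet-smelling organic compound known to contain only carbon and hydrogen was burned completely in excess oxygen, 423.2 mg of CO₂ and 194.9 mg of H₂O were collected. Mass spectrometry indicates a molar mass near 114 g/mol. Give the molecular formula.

mol C = 0.4232 g CO₂ ÷ 44.009 g/mol = 0.0096162 mol
mol H = 2 × 0.1949 g H₂O ÷ 18.015 g/mol = 0.021638 mol
Divide by the smallest (0.0096162 mol): C 1.000, H 2.250
Multiplying each by 4 gives whole numbers: C 4.00, H 9.00
Empirical formula: C4H9
Empirical-formula mass = 57.12 g/mol; 114 ÷ 57.12 ≈ 2, so the molecular formula is C8H18.

C8H18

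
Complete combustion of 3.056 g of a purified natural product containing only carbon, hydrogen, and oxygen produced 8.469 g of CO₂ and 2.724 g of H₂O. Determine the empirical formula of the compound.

C7H11O

mol C = 8.469 g CO₂ ÷ 44.009 g/mol = 0.19244 mol
mol H = 2 × 2.724 g H₂O ÷ 18.015 g/mol = 0.30241 mol
mass O = 3.056 − (2.3114 + 0.30483) = 0.43979 g → mol O = 0.43979 ÷ 15.999 = 0.027489 mol
Divide by the smallest (0.027489 mol): C 7.001, H 11.001, O 1.000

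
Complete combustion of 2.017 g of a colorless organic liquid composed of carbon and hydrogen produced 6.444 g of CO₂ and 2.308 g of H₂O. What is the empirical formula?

C4H7

mol C = 6.444 g CO₂ ÷ 44.009 g/mol = 0.14642 mol
mol H = 2 × 2.308 g H₂O ÷ 18.015 g/mol = 0.25623 mol
Divide by the smallest (0.14642 mol): C 1.000, H 1.750
Multiplying each by 4 gives whole numbers: C 4.00, H 7.00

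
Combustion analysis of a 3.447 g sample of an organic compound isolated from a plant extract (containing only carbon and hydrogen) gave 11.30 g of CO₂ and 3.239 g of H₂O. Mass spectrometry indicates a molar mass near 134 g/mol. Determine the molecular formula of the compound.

mol C = 11.30 g CO₂ ÷ 44.009 g/mol = 0.25677 mol
mol H = 2 × 3.239 g H₂O ÷ 18.015 g/mol = 0.35959 mol
Divide by the smallest (0.25677 mol): C 1.000, H 1.400
Multiplying each by 5 gives whole numbers: C 5.00, H 7.00
Empirical formula: C5H7
Empirical-formula mass = 67.11 g/mol; 134 ÷ 67.11 ≈ 2, so the molecular formula is C10H14.

C10H14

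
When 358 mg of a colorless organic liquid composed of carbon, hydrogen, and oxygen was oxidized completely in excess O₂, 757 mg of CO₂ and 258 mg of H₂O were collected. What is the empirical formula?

mol C = 0.757 g CO₂ ÷ 44.009 g/mol = 0.01720 mol
mol H = 2 × 0.258 g H₂O ÷ 18.015 g/mol = 0.02864 mol
mass O = 0.358 − (0.2066 + 0.02887) = 0.1225 g → mol O = 0.1225 ÷ 15.999 = 0.007658 mol
Divide by the smallest (0.007658 mol): C 2.246, H 3.740, O 1.000
Multiplying each by 4 gives whole numbers: C 8.98, H 14.96, O 4.00

C9H15O4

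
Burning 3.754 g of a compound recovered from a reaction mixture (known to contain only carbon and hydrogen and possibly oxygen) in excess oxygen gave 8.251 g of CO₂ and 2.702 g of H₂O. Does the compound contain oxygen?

mol C = 8.251 g CO₂ ÷ 44.009 g/mol = 0.18748 mol
mol H = 2 × 2.702 g H₂O ÷ 18.015 g/mol = 0.29997 mol
C and H account for only 2.5542 g of the 3.754 g sample; the remaining 1.1998 g must be oxygen.

yes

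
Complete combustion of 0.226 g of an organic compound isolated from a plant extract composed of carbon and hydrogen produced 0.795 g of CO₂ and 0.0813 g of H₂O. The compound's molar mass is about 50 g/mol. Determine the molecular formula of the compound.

C4H2

mol C = 0.795 g CO₂ ÷ 44.009 g/mol = 0.01806 mol
mol H = 2 × 0.0813 g H₂O ÷ 18.015 g/mol = 0.009026 mol
Divide by the smallest (0.009026 mol): C 2.001, H 1.000
Empirical formula: C2H
Empirical-formula mass = 25.03 g/mol; 50 ÷ 25.03 ≈ 2, so the molecular formula is C4H2.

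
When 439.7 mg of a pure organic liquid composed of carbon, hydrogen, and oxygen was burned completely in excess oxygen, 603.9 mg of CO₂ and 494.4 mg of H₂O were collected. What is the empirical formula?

CH4O

mol C = 0.6039 g CO₂ ÷ 44.009 g/mol = 0.013722 mol
mol H = 2 × 0.4944 g H₂O ÷ 18.015 g/mol = 0.054888 mol
mass O = 0.4397 − (0.16482 + 0.055327) = 0.21956 g → mol O = 0.21956 ÷ 15.999 = 0.013723 mol
Divide by the smallest (0.013722 mol): C 1.000, H 4.000, O 1.000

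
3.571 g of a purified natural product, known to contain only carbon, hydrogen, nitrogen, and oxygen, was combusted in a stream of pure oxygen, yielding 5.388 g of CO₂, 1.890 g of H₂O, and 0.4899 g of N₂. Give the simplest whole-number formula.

C7H12N2O5

mol C = 5.388 g CO₂ ÷ 44.009 g/mol = 0.12243 mol
mol H = 2 × 1.890 g H₂O ÷ 18.015 g/mol = 0.20983 mol
mol N = 2 × 0.4899 g N₂ ÷ 28.014 g/mol = 0.034975 mol
mass O = 3.571 − (1.4705 + 0.21150 + 0.48990) = 1.3991 g → mol O = 1.3991 ÷ 15.999 = 0.087449 mol
Divide by the smallest (0.034975 mol): C 3.500, H 5.999, N 1.000, O 2.500
Multiplying each by 2 gives whole numbers: C 7.00, H 12.00, N 2.00, O 5.00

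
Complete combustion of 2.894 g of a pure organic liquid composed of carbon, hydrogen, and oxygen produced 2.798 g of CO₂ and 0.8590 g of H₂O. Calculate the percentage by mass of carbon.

26.39%

mol C = 2.798 g CO₂ ÷ 44.009 g/mol = 0.063578 mol
mol H = 2 × 0.8590 g H₂O ÷ 18.015 g/mol = 0.095365 mol
mass O = 2.894 − (0.76363 + 0.096128) = 2.0342 g → mol O = 2.0342 ÷ 15.999 = 0.12715 mol
mass % C = 0.76363 g ÷ 2.894 g × 100%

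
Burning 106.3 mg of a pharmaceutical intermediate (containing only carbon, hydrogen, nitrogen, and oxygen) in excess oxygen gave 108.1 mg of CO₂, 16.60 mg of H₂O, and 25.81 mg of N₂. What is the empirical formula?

mol C = 0.1081 g CO₂ ÷ 44.009 g/mol = 0.0024563 mol
mol H = 2 × 0.01660 g H₂O ÷ 18.015 g/mol = 0.0018429 mol
mol N = 2 × 0.02581 g N₂ ÷ 28.014 g/mol = 0.0018427 mol
mass O = 0.1063 − (0.029503 + 0.0018577 + 0.025810) = 0.049130 g → mol O = 0.049130 ÷ 15.999 = 0.0030708 mol
Divide by the smallest (0.0018427 mol): C 1.333, H 1.000, N 1.000, O 1.667
Multiplying each by 3 gives whole numbers: C 4.00, H 3.00, N 3.00, O 5.00

C4H3N3O5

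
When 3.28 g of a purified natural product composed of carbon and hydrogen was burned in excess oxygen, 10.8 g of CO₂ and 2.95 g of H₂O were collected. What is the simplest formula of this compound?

mol C = 10.8 g CO₂ ÷ 44.009 g/mol = 0.2454 mol
mol H = 2 × 2.95 g H₂O ÷ 18.015 g/mol = 0.3275 mol
Divide by the smallest (0.2454 mol): C 1.000, H 1.335
Multiplying each by 3 gives whole numbers: C 3.00, H 4.00

C3H4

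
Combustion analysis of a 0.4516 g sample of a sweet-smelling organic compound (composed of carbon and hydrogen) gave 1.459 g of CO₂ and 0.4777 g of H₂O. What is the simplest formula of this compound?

mol C = 1.459 g CO₂ ÷ 44.009 g/mol = 0.033152 mol
mol H = 2 × 0.4777 g H₂O ÷ 18.015 g/mol = 0.053034 mol
Divide by the smallest (0.033152 mol): C 1.000, H 1.600
Multiplying each by 5 gives whole numbers: C 5.00, H 8.00

C5H8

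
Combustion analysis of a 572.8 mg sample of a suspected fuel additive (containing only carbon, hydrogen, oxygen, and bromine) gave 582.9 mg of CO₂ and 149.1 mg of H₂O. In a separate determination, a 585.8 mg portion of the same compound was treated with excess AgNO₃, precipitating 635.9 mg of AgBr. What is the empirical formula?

mol C = 0.5829 g CO₂ ÷ 44.009 g/mol = 0.013245 mol
mol H = 2 × 0.1491 g H₂O ÷ 18.015 g/mol = 0.016553 mol
From the AgBr data: mol Br per gram of compound = (0.6359 ÷ 187.772) ÷ 0.5858 = 0.0057811 mol/g, so in the 0.5728 g combustion sample mol Br = 0.0033114 mol
mass O = 0.5728 − (0.15909 + 0.016685 + 0.26459) = 0.13243 g → mol O = 0.13243 ÷ 15.999 = 0.0082777 mol
Divide by the smallest (0.0033114 mol): C 4.000, H 4.999, Br 1.000, O 2.500
Multiplying each by 2 gives whole numbers: C 8.00, H 10.00, Br 2.00, O 5.00

C8H10Br2O5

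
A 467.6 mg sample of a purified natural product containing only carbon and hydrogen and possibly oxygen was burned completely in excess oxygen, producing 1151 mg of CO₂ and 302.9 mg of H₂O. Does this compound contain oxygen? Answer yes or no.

yes

mol C = 1.151 g CO₂ ÷ 44.009 g/mol = 0.026154 mol
mol H = 2 × 0.3029 g H₂O ÷ 18.015 g/mol = 0.033628 mol
C and H account for only 0.34803 g of the 0.4676 g sample; the remaining 0.11957 g must be oxygen.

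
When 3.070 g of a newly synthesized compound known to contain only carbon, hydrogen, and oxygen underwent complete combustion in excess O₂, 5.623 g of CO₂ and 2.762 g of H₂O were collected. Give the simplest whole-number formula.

C5H12O3

mol C = 5.623 g CO₂ ÷ 44.009 g/mol = 0.12777 mol
mol H = 2 × 2.762 g H₂O ÷ 18.015 g/mol = 0.30663 mol
mass O = 3.070 − (1.5346 + 0.30909) = 1.2263 g → mol O = 1.2263 ÷ 15.999 = 0.076647 mol
Divide by the smallest (0.076647 mol): C 1.667, H 4.001, O 1.000
Multiplying each by 3 gives whole numbers: C 5.00, H 12.00, O 3.00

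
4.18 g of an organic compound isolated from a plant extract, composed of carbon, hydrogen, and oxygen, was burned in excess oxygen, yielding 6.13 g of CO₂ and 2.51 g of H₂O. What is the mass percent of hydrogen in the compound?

mol C = 6.13 g CO₂ ÷ 44.009 g/mol = 0.1393 mol
mol H = 2 × 2.51 g H₂O ÷ 18.015 g/mol = 0.2787 mol
mass O = 4.18 − (1.673 + 0.2809) = 2.226 g → mol O = 2.226 ÷ 15.999 = 0.1391 mol
mass % H = 0.2809 g ÷ 4.18 g × 100%

6.7%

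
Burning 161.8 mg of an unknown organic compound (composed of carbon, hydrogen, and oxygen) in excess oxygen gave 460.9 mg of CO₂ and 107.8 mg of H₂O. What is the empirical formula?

mol C = 0.4609 g CO₂ ÷ 44.009 g/mol = 0.010473 mol
mol H = 2 × 0.1078 g H₂O ÷ 18.015 g/mol = 0.011968 mol
mass O = 0.1618 − (0.12579 + 0.012064) = 0.023947 g → mol O = 0.023947 ÷ 15.999 = 0.0014968 mol
Divide by the smallest (0.0014968 mol): C 6.997, H 7.996, O 1.000

C7H8O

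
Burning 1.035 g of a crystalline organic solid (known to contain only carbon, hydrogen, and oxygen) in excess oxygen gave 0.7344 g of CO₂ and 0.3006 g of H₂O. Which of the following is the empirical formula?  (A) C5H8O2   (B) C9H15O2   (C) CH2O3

mol C = 0.7344 g CO₂ ÷ 44.009 g/mol = 0.016687 mol
mol H = 2 × 0.3006 g H₂O ÷ 18.015 g/mol = 0.033372 mol
mass O = 1.035 − (0.20043 + 0.033639) = 0.80093 g → mol O = 0.80093 ÷ 15.999 = 0.050061 mol
Divide by the smallest (0.016687 mol): C 1.000, H 2.000, O 3.000

(C) CH2O3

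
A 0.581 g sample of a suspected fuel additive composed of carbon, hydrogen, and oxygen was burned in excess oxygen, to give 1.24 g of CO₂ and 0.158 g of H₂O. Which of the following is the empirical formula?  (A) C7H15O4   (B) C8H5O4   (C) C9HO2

mol C = 1.24 g CO₂ ÷ 44.009 g/mol = 0.02818 mol
mol H = 2 × 0.158 g H₂O ÷ 18.015 g/mol = 0.01754 mol
mass O = 0.581 − (0.3384 + 0.01768) = 0.2249 g → mol O = 0.2249 ÷ 15.999 = 0.01406 mol
Divide by the smallest (0.01406 mol): C 2.004, H 1.248, O 1.000
Multiplying each by 4 gives whole numbers: C 8.02, H 4.99, O 4.00

(B) C8H5O4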